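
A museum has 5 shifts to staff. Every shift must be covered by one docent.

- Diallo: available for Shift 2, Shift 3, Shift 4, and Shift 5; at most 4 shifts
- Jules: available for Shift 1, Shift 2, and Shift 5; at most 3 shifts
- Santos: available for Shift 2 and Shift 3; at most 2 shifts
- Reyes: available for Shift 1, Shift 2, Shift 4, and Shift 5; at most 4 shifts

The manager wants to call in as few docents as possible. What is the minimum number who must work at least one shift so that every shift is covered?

5 slots to fill and no one can take more than 4, so at least ⌈5/4⌉ = 2 docents are needed.
Diallo and Jules alone can cover everything: Shift 1→Jules, Shift 2→Diallo, Shift 3→Diallo, Shift 4→Diallo, Shift 5→Diallo.

2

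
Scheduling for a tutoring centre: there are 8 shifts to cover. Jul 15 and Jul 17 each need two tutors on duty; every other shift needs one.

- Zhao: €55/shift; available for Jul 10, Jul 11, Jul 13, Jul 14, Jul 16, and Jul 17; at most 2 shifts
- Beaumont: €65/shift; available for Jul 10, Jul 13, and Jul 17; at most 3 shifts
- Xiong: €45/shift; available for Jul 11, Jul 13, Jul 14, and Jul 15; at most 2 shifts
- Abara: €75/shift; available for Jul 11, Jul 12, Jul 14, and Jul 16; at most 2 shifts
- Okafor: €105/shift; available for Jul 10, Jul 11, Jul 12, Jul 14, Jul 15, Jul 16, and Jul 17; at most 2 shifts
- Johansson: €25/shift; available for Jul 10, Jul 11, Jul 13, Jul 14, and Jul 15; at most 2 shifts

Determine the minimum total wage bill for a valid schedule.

Picking the cheapest available tutor for each shift independently would cost €420, but that ignores the shift limits.
An optimal schedule: Jul 10→Beaumont, Jul 11→Johansson, Jul 12→Abara, Jul 13→Beaumont, Jul 14→Xiong, Jul 15→Johansson+Xiong, Jul 16→Zhao, Jul 17→Zhao+Beaumont.
Total: 65 + 25 + 75 + 65 + 45 + 25 + 45 + 55 + 55 + 65 = €520.

€520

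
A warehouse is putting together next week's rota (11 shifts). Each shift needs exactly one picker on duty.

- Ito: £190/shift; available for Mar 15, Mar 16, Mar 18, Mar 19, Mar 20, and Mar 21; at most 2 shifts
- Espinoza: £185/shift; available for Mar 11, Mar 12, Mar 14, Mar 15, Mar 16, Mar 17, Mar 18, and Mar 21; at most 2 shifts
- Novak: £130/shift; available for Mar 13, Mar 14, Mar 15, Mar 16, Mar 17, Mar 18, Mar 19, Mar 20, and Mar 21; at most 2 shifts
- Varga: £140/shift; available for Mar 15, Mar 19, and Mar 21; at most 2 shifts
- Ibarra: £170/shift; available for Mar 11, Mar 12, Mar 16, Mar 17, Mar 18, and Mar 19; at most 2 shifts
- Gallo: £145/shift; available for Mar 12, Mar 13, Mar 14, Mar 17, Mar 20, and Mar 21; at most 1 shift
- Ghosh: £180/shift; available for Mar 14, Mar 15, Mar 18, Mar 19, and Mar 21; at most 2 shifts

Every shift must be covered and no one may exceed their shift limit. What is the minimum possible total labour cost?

£1755

Picking the cheapest available picker for each shift independently would cost £1485, but that ignores the shift limits.
An optimal schedule: Mar 11→Ibarra, Mar 12→Gallo, Mar 13→Novak, Mar 14→Ghosh, Mar 15→Varga, Mar 16→Ibarra, Mar 17→Espinoza, Mar 18→Ghosh, Mar 19→Varga, Mar 20→Novak, Mar 21→Espinoza.
Total: 170 + 145 + 130 + 180 + 140 + 170 + 185 + 180 + 140 + 130 + 185 = £1755.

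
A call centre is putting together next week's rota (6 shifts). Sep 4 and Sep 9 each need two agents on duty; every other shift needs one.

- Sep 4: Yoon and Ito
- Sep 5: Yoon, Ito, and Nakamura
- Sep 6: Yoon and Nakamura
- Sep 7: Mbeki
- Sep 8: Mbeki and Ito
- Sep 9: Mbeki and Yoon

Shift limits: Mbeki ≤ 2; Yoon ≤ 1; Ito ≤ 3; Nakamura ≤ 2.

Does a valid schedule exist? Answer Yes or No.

Total capacity is 8 and 8 slots are needed, so capacity alone doesn't rule it out.
Shifts {Sep 4, Sep 9} need 4 worker-slots in total, but the agents available for any of those shifts (Mbeki, Yoon, and Ito) can supply at most 3 among them. So no valid schedule exists.

No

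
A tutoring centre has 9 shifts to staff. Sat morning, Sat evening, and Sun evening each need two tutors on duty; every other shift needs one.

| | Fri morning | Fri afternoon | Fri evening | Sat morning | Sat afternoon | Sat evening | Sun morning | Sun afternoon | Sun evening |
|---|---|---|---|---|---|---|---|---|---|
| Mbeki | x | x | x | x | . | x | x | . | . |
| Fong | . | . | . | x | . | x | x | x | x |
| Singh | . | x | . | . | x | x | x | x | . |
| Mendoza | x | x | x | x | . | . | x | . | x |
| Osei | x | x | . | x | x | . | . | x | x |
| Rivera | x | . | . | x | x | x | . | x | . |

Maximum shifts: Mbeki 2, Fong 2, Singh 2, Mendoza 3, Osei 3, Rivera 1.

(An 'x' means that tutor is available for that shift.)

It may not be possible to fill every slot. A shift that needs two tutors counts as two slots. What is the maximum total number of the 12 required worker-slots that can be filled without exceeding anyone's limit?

12

Total capacity across all tutors is 2+2+2+3+3+1 = 13, and 12 slots are needed, so at most 12 can be filled.
An assignment achieving 12: Fri morning→Mbeki, Fri afternoon→Singh, Fri evening→Mbeki, Sat morning→Mendoza+Osei, Sat afternoon→Singh, Sat evening→Fong+Rivera, Sun morning→Mendoza, Sun afternoon→Osei, Sun evening→Fong+Mendoza.
Loads: Mbeki 2/2, Fong 2/2, Singh 2/2, Mendoza 3/3, Osei 2/3, Rivera 1/1.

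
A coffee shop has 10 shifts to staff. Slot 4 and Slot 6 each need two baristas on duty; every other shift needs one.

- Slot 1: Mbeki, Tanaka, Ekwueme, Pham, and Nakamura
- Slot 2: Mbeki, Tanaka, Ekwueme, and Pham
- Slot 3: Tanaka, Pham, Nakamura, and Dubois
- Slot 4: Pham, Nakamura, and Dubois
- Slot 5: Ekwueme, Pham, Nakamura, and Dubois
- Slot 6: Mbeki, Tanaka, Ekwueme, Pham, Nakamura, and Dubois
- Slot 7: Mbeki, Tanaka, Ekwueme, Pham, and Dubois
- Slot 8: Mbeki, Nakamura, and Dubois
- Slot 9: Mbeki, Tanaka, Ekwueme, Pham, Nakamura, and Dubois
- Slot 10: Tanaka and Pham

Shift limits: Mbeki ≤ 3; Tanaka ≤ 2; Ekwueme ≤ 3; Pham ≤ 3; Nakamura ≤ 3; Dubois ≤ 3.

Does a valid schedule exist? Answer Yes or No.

One valid schedule: Slot 1→Mbeki, Slot 2→Mbeki, Slot 3→Tanaka, Slot 4→Pham+Nakamura, Slot 5→Ekwueme, Slot 6→Pham+Nakamura, Slot 7→Ekwueme, Slot 8→Mbeki, Slot 9→Ekwueme, Slot 10→Tanaka.
Loads: Mbeki 3/3, Tanaka 2/2, Ekwueme 3/3, Pham 2/3, Nakamura 2/3, Dubois 0/3 — all within limits.

Yes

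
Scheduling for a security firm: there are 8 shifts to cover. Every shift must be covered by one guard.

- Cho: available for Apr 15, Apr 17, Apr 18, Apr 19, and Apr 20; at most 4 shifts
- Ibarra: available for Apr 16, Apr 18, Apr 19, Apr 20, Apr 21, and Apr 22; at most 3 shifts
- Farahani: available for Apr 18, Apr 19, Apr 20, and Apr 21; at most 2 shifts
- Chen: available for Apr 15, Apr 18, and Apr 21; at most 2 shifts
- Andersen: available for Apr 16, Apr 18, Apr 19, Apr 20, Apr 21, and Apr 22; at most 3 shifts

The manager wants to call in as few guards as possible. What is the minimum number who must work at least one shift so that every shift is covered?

8 slots to fill and no one can take more than 4, so at least ⌈8/4⌉ = 2 guards are needed.
Any 2 guards together have capacity at most 4+3 = 7 < 8 slots, so 2 can never suffice.
Cho, Ibarra, and Farahani alone can cover everything: Apr 15→Cho, Apr 16→Ibarra, Apr 17→Cho, Apr 18→Cho, Apr 19→Cho, Apr 20→Farahani, Apr 21→Ibarra, Apr 22→Ibarra.

3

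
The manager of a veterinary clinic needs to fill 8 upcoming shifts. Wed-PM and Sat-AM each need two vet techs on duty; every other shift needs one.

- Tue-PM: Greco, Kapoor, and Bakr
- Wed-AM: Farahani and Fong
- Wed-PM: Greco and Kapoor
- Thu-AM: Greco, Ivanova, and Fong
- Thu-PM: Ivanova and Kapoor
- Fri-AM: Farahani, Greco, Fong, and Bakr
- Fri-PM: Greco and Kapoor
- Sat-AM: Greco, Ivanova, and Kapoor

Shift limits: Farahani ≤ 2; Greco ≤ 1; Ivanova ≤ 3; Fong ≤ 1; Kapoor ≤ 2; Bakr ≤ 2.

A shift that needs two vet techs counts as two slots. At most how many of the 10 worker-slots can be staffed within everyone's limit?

Total capacity across all vet techs is 2+1+3+1+2+2 = 11, and 10 slots are needed, so at most 10 can be filled.
Shifts {Wed-PM, Fri-PM, Sat-AM} need 5 slots but only Greco, Ivanova, and Kapoor are available for them, supplying at most 4 — so at least 1 slot must go unfilled.
An assignment achieving 9: Tue-PM→Bakr, Wed-AM→Farahani, Wed-PM→Greco+Kapoor, Thu-AM→Ivanova, Thu-PM→Ivanova, Fri-AM→Farahani, Fri-PM→Kapoor, Sat-AM→Ivanova.
Loads: Farahani 2/2, Greco 1/1, Ivanova 3/3, Fong 0/1, Kapoor 2/2, Bakr 1/2.

9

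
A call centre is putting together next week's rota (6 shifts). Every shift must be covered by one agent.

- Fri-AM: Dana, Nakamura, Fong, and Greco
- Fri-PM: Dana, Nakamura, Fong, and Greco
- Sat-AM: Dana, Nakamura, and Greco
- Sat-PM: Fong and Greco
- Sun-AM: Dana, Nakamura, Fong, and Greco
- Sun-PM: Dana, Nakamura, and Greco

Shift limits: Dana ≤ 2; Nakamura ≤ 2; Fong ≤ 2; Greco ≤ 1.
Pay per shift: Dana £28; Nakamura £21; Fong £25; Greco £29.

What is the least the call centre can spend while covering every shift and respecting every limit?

£148

Picking the cheapest available agent for each shift independently would cost £130, but that ignores the shift limits.
An optimal schedule: Fri-AM→Nakamura, Fri-PM→Nakamura, Sat-AM→Dana, Sat-PM→Fong, Sun-AM→Fong, Sun-PM→Dana.
Total: 21 + 21 + 28 + 25 + 25 + 28 = £148.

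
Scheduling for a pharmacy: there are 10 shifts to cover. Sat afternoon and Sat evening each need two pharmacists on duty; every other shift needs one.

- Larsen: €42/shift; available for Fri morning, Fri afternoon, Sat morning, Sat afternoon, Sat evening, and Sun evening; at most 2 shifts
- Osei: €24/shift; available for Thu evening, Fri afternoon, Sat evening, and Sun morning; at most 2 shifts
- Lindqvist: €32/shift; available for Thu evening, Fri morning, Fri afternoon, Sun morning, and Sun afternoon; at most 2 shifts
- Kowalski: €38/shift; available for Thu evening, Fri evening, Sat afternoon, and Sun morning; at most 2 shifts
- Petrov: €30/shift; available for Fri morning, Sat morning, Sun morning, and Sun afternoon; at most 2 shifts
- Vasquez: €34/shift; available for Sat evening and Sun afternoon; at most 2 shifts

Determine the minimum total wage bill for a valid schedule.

€400

Fri evening can only be covered by Kowalski, so that assignment is forced.
Sat afternoon can only be covered by Larsen and Kowalski, so that assignment is forced.
Sun evening can only be covered by Larsen, so that assignment is forced.
Picking the cheapest available pharmacist for each shift independently would cost €380, but that ignores the shift limits.
An optimal schedule: Thu evening→Osei, Fri morning→Lindqvist, Fri afternoon→Lindqvist, Fri evening→Kowalski, Sat morning→Petrov, Sat afternoon→Larsen+Kowalski, Sat evening→Osei+Vasquez, Sun morning→Petrov, Sun afternoon→Vasquez, Sun evening→Larsen.
Total: 24 + 32 + 32 + 38 + 30 + 42 + 38 + 24 + 34 + 30 + 34 + 42 = €400.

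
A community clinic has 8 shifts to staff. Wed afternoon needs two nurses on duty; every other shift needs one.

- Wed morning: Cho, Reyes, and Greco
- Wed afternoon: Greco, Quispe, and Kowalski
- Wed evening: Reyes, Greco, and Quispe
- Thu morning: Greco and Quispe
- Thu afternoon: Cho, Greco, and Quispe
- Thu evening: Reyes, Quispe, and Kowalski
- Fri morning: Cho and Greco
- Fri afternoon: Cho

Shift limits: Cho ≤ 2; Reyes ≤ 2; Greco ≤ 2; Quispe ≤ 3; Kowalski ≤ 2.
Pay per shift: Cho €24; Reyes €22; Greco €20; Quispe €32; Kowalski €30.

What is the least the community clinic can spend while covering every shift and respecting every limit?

Fri afternoon can only be covered by Cho, so that assignment is forced.
Picking the cheapest available nurse for each shift independently would cost €196, but that ignores the shift limits.
An optimal schedule: Wed morning→Reyes, Wed afternoon→Kowalski+Quispe, Wed evening→Reyes, Thu morning→Greco, Thu afternoon→Cho, Thu evening→Kowalski, Fri morning→Greco, Fri afternoon→Cho.
Total: 22 + 30 + 32 + 22 + 20 + 24 + 30 + 20 + 24 = €224.

€224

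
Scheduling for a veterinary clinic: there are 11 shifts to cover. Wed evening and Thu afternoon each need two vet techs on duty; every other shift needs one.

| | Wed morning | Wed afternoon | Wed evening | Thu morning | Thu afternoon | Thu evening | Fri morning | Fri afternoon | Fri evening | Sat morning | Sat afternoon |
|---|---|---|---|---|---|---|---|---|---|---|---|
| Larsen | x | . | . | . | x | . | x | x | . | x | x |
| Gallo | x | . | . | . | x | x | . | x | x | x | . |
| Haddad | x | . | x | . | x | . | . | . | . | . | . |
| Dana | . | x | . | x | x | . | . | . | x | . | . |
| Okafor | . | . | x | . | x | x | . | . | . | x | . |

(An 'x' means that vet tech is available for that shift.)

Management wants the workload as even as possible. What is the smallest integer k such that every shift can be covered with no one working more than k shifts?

3

With 5 vet techs and 13 worker-slots to fill, someone must work at least ⌈13/5⌉ = 3 shifts, so k ≥ 3.
k = 3 works: Wed morning→Gallo, Wed afternoon→Dana, Wed evening→Haddad+Okafor, Thu morning→Dana, Thu afternoon→Haddad+Dana, Thu evening→Gallo, Fri morning→Larsen, Fri afternoon→Larsen, Fri evening→Gallo, Sat morning→Okafor, Sat afternoon→Larsen.
Loads: Larsen 3, Gallo 3, Haddad 2, Dana 3, Okafor 2 — all ≤ 3.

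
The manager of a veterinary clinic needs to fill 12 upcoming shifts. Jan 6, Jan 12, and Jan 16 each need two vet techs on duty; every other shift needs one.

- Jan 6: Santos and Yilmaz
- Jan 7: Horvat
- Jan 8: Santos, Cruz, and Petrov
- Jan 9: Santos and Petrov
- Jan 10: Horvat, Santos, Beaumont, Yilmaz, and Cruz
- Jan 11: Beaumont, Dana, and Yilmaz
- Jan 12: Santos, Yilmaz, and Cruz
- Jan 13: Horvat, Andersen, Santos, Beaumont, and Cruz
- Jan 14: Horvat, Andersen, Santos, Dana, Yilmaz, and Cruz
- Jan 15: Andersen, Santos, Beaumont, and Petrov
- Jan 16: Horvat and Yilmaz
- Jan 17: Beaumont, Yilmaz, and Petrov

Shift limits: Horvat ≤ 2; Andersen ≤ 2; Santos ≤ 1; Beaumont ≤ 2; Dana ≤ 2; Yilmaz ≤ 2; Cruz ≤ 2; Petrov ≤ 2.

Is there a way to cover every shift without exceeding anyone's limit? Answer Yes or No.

Total capacity is 15 and 15 slots are needed, so capacity alone doesn't rule it out.
Shifts {Jan 6, Jan 12, Jan 16} need 6 worker-slots in total, but the vet techs available for any of those shifts (Horvat, Santos, Yilmaz, and Cruz) can supply at most 5 among them. So no valid schedule exists.

No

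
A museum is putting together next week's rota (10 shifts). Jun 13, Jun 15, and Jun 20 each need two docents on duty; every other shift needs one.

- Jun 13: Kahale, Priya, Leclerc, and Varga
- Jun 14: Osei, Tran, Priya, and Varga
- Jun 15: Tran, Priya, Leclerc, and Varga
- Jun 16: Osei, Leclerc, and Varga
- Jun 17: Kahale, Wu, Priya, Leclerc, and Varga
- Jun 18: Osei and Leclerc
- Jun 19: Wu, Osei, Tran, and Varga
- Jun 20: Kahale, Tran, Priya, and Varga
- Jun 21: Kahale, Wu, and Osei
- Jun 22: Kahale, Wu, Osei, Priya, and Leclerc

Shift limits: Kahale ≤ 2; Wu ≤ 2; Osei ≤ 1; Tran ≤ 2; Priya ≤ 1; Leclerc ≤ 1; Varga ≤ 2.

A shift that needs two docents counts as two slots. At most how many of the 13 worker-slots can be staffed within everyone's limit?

11

Total capacity across all docents is 2+2+1+2+1+1+2 = 11, and 13 slots are needed, so at most 11 can be filled.
An assignment achieving 11: Jun 13→Kahale+Priya, Jun 14→Tran, Jun 15→Tran+Varga, Jun 16→Leclerc, Jun 17→Wu, Jun 18→Osei, Jun 19→Wu, Jun 20→Varga, Jun 21→Kahale.
Loads: Kahale 2/2, Wu 2/2, Osei 1/1, Tran 2/2, Priya 1/1, Leclerc 1/1, Varga 2/2.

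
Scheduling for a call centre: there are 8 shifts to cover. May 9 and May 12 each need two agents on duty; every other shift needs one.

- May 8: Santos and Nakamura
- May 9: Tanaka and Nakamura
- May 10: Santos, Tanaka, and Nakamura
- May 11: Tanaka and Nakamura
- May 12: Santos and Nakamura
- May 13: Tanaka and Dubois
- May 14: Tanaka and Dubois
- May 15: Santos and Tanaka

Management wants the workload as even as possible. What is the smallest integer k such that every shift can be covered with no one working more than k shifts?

3

With 4 agents and 10 worker-slots to fill, someone must work at least ⌈10/4⌉ = 3 shifts, so k ≥ 3.
k = 3 works: May 8→Santos, May 9→Tanaka+Nakamura, May 10→Nakamura, May 11→Tanaka, May 12→Santos+Nakamura, May 13→Tanaka, May 14→Dubois, May 15→Santos.
Loads: Santos 3, Tanaka 3, Nakamura 3, Dubois 1 — all ≤ 3.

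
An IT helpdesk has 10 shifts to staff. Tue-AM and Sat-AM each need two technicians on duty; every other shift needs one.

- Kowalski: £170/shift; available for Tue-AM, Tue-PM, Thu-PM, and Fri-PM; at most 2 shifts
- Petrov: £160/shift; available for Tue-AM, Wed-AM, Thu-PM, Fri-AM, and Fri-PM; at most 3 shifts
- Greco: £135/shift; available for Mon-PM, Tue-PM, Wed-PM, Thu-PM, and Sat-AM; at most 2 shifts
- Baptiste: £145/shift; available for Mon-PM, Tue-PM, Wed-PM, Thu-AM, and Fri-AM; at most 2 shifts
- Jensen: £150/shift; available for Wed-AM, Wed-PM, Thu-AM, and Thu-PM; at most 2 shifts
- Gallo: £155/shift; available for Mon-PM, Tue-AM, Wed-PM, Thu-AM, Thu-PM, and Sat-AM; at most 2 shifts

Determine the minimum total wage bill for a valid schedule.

£1820

Sat-AM can only be covered by Greco and Gallo, so that assignment is forced.
Picking the cheapest available technician for each shift independently would cost £1745, but that ignores the shift limits.
An optimal schedule: Mon-PM→Greco, Tue-AM→Gallo+Petrov, Tue-PM→Kowalski, Wed-AM→Jensen, Wed-PM→Jensen, Thu-AM→Baptiste, Thu-PM→Petrov, Fri-AM→Baptiste, Fri-PM→Petrov, Sat-AM→Greco+Gallo.
Total: 135 + 155 + 160 + 170 + 150 + 150 + 145 + 160 + 145 + 160 + 135 + 155 = £1820.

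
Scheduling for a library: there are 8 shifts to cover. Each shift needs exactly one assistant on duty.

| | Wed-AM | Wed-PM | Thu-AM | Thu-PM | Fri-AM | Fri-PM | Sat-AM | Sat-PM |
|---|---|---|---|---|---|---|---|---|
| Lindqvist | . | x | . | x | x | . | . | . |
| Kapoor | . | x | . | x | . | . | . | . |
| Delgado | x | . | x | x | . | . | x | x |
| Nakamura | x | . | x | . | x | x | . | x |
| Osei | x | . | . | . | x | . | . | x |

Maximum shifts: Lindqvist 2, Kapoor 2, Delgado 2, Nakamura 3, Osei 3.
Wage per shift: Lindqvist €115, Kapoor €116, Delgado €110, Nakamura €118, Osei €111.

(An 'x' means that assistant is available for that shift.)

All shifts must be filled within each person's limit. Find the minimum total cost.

€901

Fri-PM can only be covered by Nakamura, so that assignment is forced.
Sat-AM can only be covered by Delgado, so that assignment is forced.
Picking the cheapest available assistant for each shift independently would cost €894, but that ignores the shift limits.
An optimal schedule: Wed-AM→Osei, Wed-PM→Lindqvist, Thu-AM→Delgado, Thu-PM→Lindqvist, Fri-AM→Osei, Fri-PM→Nakamura, Sat-AM→Delgado, Sat-PM→Osei.
Total: 111 + 115 + 110 + 115 + 111 + 118 + 110 + 111 = €901.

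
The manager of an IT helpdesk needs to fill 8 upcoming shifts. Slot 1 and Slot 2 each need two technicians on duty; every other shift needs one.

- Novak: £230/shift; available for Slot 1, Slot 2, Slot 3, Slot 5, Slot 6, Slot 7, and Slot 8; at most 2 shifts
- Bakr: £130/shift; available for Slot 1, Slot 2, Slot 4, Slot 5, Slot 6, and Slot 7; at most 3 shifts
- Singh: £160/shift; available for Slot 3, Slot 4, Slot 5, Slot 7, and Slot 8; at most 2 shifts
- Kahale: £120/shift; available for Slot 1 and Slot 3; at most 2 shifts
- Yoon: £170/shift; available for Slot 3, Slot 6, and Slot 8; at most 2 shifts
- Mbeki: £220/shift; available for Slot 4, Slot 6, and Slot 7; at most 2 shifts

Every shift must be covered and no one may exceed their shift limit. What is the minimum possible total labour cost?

£1520

Slot 2 can only be covered by Novak and Bakr, so that assignment is forced.
Picking the cheapest available technician for each shift independently would cost £1410, but that ignores the shift limits.
An optimal schedule: Slot 1→Kahale+Bakr, Slot 2→Bakr+Novak, Slot 3→Kahale, Slot 4→Bakr, Slot 5→Singh, Slot 6→Yoon, Slot 7→Singh, Slot 8→Yoon.
Total: 120 + 130 + 130 + 230 + 120 + 130 + 160 + 170 + 160 + 170 = £1520.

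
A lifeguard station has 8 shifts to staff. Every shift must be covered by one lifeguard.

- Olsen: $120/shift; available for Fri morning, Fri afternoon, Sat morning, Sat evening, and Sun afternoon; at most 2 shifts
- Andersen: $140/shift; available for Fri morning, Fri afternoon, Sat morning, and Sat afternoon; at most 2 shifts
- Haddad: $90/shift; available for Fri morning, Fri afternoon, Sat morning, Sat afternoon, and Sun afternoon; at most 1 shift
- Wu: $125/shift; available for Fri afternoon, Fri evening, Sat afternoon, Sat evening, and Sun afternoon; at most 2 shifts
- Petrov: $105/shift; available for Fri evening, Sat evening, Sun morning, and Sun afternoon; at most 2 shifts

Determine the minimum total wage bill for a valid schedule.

$930

Sun morning can only be covered by Petrov, so that assignment is forced.
Picking the cheapest available lifeguard for each shift independently would cost $765, but that ignores the shift limits.
An optimal schedule: Fri morning→Haddad, Fri afternoon→Andersen, Fri evening→Petrov, Sat morning→Olsen, Sat afternoon→Wu, Sat evening→Olsen, Sun morning→Petrov, Sun afternoon→Wu.
Total: 90 + 140 + 105 + 120 + 125 + 120 + 105 + 125 = $930.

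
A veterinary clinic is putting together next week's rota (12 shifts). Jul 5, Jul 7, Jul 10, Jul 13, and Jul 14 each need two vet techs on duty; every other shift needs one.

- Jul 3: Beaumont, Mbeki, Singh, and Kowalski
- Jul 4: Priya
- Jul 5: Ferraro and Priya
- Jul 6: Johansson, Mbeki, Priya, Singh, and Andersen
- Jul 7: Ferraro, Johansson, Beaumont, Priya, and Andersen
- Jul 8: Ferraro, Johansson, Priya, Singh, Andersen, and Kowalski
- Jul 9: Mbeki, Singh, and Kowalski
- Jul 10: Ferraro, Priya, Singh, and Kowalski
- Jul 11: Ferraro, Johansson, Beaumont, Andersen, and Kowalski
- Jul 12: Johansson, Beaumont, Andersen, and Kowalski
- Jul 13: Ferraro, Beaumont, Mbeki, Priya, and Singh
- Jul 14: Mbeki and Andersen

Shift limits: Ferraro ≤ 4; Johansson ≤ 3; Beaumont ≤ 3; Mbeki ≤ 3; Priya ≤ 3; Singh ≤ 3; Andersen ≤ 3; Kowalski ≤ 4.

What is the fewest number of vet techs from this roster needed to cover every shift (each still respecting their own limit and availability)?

17 slots to fill and no one can take more than 4, so at least ⌈17/4⌉ = 5 vet techs are needed.
Ferraro, Mbeki, Priya, Andersen, and Kowalski alone can cover everything: Jul 3→Mbeki, Jul 4→Priya, Jul 5→Ferraro+Priya, Jul 6→Andersen, Jul 7→Ferraro+Andersen, Jul 8→Kowalski, Jul 9→Mbeki, Jul 10→Ferraro+Kowalski, Jul 11→Kowalski, Jul 12→Kowalski, Jul 13→Ferraro+Priya, Jul 14→Mbeki+Andersen.

5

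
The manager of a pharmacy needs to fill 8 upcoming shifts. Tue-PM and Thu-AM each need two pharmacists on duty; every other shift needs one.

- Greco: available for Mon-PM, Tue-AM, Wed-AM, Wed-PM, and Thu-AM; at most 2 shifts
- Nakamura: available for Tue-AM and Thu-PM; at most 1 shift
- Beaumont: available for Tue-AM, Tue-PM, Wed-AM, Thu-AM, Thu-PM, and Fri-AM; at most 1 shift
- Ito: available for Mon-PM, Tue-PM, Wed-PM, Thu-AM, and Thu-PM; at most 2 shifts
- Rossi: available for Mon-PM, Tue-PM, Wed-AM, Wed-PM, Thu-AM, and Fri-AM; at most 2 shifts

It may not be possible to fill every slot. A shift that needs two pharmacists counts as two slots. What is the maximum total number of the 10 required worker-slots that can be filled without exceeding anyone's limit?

Total capacity across all pharmacists is 2+1+1+2+2 = 8, and 10 slots are needed, so at most 8 can be filled.
An assignment achieving 8: Mon-PM→Greco, Tue-AM→Greco, Tue-PM→Ito+Rossi, Wed-AM→Rossi, Wed-PM→Ito, Thu-PM→Nakamura, Fri-AM→Beaumont.
Loads: Greco 2/2, Nakamura 1/1, Beaumont 1/1, Ito 2/2, Rossi 2/2.

8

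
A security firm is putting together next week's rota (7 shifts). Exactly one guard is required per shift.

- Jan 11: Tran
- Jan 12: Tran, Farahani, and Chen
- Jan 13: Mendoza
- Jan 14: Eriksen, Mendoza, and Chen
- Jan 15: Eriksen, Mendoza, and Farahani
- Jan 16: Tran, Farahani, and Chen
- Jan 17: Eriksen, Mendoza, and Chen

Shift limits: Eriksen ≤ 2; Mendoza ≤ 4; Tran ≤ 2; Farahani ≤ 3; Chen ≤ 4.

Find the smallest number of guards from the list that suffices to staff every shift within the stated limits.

7 slots to fill and no one can take more than 4, so at least ⌈7/4⌉ = 2 guards are needed.
No set of 2 guards can cover every shift (each such set leaves at least one shift with no one available or exceeds a cap).
Mendoza, Tran, and Farahani alone can cover everything: Jan 11→Tran, Jan 12→Tran, Jan 13→Mendoza, Jan 14→Mendoza, Jan 15→Mendoza, Jan 16→Farahani, Jan 17→Mendoza.

3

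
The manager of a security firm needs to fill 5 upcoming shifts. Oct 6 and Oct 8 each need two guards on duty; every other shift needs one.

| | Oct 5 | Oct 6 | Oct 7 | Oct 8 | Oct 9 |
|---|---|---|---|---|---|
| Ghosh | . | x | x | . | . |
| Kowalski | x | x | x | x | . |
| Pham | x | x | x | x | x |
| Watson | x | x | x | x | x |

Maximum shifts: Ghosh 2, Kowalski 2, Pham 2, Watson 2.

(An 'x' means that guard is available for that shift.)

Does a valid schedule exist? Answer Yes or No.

One valid schedule: Oct 5→Kowalski, Oct 6→Ghosh+Watson, Oct 7→Ghosh, Oct 8→Kowalski+Pham, Oct 9→Pham.
Loads: Ghosh 2/2, Kowalski 2/2, Pham 2/2, Watson 1/2 — all within limits.

Yes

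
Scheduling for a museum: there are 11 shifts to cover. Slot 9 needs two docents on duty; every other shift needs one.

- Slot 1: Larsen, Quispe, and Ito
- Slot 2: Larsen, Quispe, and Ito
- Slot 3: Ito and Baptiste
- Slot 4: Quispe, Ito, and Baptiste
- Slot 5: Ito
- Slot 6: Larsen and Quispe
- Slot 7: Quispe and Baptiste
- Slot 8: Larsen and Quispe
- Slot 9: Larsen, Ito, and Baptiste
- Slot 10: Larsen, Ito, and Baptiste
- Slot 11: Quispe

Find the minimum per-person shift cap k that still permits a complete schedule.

3

With 4 docents and 12 worker-slots to fill, someone must work at least ⌈12/4⌉ = 3 shifts, so k ≥ 3.
k = 3 works: Slot 1→Larsen, Slot 2→Quispe, Slot 3→Ito, Slot 4→Baptiste, Slot 5→Ito, Slot 6→Larsen, Slot 7→Quispe, Slot 8→Larsen, Slot 9→Ito+Baptiste, Slot 10→Baptiste, Slot 11→Quispe.
Loads: Larsen 3, Quispe 3, Ito 3, Baptiste 3 — all ≤ 3.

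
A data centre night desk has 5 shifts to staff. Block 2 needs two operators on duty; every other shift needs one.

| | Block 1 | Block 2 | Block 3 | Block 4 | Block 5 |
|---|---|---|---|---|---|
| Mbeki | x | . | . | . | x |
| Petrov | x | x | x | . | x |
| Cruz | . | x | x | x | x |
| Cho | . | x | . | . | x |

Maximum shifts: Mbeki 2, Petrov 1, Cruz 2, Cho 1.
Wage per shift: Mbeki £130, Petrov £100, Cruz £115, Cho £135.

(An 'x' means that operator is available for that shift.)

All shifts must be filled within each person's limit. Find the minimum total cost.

Block 4 can only be covered by Cruz, so that assignment is forced.
Picking the cheapest available operator for each shift independently would cost £630, but that ignores the shift limits.
An optimal schedule: Block 1→Mbeki, Block 2→Cruz+Cho, Block 3→Petrov, Block 4→Cruz, Block 5→Mbeki.
Total: 130 + 115 + 135 + 100 + 115 + 130 = £725.

£725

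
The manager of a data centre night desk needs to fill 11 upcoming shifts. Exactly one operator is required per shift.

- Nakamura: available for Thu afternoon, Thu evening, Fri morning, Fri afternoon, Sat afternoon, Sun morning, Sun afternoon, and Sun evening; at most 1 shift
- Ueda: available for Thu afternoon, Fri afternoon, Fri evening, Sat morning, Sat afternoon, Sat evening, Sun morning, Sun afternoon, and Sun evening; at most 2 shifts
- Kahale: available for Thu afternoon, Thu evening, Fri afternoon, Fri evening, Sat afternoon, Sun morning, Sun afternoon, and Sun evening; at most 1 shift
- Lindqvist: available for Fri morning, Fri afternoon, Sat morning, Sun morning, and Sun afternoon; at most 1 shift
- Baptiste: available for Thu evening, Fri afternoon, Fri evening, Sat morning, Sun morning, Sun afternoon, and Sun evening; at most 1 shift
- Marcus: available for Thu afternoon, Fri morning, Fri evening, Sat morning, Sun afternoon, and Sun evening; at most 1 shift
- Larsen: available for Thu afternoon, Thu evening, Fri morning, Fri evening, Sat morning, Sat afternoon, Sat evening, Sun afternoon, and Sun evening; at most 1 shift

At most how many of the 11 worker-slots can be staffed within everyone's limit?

8

Total capacity across all operators is 1+2+1+1+1+1+1 = 8, and 11 slots are needed, so at most 8 can be filled.
An assignment achieving 8: Thu afternoon→Kahale, Thu evening→Nakamura, Fri morning→Lindqvist, Fri afternoon→Baptiste, Fri evening→Marcus, Sat morning→Larsen, Sat afternoon→Ueda, Sat evening→Ueda.
Loads: Nakamura 1/1, Ueda 2/2, Kahale 1/1, Lindqvist 1/1, Baptiste 1/1, Marcus 1/1, Larsen 1/1.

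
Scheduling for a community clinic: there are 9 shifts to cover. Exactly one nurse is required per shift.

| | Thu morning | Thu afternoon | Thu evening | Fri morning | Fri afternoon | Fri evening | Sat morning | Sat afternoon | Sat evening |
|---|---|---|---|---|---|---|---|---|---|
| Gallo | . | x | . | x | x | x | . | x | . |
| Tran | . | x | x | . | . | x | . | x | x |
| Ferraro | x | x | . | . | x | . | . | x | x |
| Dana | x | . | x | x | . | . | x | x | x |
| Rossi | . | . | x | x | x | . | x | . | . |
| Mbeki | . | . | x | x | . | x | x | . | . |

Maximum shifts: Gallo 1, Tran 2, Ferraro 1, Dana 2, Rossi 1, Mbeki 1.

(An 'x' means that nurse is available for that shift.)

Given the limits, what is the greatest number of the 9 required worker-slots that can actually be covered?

8

Total capacity across all nurses is 1+2+1+2+1+1 = 8, and 9 slots are needed, so at most 8 can be filled.
An assignment achieving 8: Thu morning→Ferraro, Thu afternoon→Gallo, Thu evening→Dana, Fri morning→Mbeki, Fri afternoon→Rossi, Fri evening→Tran, Sat morning→Dana, Sat evening→Tran.
Loads: Gallo 1/1, Tran 2/2, Ferraro 1/1, Dana 2/2, Rossi 1/1, Mbeki 1/1.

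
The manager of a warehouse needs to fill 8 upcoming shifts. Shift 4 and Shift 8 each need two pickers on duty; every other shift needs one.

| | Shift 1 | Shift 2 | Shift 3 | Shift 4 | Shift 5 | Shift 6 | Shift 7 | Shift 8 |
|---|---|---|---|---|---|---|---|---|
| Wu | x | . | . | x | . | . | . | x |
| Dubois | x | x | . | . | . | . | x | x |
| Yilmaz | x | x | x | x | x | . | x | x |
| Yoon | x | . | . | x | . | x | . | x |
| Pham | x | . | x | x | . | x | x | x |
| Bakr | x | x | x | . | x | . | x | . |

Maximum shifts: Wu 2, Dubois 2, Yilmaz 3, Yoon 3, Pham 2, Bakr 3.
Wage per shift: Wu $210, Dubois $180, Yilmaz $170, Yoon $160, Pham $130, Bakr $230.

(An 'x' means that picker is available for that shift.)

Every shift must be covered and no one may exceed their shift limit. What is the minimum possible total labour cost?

Picking the cheapest available picker for each shift independently would cost $1440, but that ignores the shift limits.
An optimal schedule: Shift 1→Yoon, Shift 2→Yilmaz, Shift 3→Pham, Shift 4→Yoon+Yilmaz, Shift 5→Yilmaz, Shift 6→Pham, Shift 7→Dubois, Shift 8→Yoon+Dubois.
Total: 160 + 170 + 130 + 160 + 170 + 170 + 130 + 180 + 160 + 180 = $1610.

$1610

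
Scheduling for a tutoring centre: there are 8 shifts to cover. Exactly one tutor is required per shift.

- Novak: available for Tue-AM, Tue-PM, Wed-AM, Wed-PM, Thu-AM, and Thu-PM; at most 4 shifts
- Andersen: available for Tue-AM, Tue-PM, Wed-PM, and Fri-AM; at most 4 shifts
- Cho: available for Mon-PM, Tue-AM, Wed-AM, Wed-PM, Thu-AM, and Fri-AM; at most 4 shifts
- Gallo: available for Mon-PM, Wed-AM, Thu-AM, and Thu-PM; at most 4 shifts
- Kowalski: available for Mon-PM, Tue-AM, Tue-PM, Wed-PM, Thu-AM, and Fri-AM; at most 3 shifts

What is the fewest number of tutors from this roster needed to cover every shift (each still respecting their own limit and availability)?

8 slots to fill and no one can take more than 4, so at least ⌈8/4⌉ = 2 tutors are needed.
Novak and Cho alone can cover everything: Mon-PM→Cho, Tue-AM→Novak, Tue-PM→Novak, Wed-AM→Novak, Wed-PM→Cho, Thu-AM→Cho, Thu-PM→Novak, Fri-AM→Cho.

2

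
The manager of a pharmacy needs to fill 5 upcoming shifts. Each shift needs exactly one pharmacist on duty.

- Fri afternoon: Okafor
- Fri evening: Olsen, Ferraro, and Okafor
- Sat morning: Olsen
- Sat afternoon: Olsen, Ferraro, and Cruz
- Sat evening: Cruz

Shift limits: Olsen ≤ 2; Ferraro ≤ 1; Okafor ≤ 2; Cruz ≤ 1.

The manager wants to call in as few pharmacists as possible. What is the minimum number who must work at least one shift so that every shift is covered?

5 slots to fill and no one can take more than 2, so at least ⌈5/2⌉ = 3 pharmacists are needed.
Olsen, Okafor, and Cruz alone can cover everything: Fri afternoon→Okafor, Fri evening→Okafor, Sat morning→Olsen, Sat afternoon→Olsen, Sat evening→Cruz.

3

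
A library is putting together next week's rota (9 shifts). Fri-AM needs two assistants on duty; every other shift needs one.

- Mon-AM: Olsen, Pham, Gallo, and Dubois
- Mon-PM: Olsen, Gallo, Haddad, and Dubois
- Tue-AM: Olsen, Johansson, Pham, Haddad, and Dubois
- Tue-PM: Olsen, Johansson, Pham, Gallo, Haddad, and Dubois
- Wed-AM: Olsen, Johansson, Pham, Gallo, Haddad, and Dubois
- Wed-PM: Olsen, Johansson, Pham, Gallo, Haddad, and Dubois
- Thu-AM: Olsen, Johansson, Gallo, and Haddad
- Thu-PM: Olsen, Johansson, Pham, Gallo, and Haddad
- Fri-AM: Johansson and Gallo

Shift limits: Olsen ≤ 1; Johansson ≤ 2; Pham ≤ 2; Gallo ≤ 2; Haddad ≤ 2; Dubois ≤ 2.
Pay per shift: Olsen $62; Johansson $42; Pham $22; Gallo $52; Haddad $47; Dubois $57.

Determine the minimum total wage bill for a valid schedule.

Fri-AM can only be covered by Johansson and Gallo, so that assignment is forced.
Picking the cheapest available assistant for each shift independently would cost $315, but that ignores the shift limits.
An optimal schedule: Mon-AM→Pham, Mon-PM→Haddad, Tue-AM→Pham, Tue-PM→Gallo, Wed-AM→Dubois, Wed-PM→Dubois, Thu-AM→Johansson, Thu-PM→Haddad, Fri-AM→Johansson+Gallo.
Total: 22 + 47 + 22 + 52 + 57 + 57 + 42 + 47 + 42 + 52 = $440.

$440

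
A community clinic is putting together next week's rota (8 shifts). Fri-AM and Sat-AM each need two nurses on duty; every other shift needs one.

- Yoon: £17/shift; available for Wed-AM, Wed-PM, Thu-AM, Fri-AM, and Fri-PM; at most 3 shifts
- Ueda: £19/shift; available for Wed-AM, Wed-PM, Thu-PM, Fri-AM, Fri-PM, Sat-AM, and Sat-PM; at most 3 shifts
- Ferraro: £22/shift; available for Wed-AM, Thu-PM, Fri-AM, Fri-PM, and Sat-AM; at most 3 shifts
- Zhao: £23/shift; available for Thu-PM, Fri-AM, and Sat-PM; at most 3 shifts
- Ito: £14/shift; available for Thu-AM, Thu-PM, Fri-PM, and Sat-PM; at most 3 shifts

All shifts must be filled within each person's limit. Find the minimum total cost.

£172

Sat-AM can only be covered by Ueda and Ferraro, so that assignment is forced.
Picking the cheapest available nurse for each shift independently would cost £167, but that ignores the shift limits.
An optimal schedule: Wed-AM→Yoon, Wed-PM→Yoon, Thu-AM→Ito, Thu-PM→Ito, Fri-AM→Yoon+Ueda, Fri-PM→Ueda, Sat-AM→Ueda+Ferraro, Sat-PM→Ito.
Total: 17 + 17 + 14 + 14 + 17 + 19 + 19 + 19 + 22 + 14 = £172.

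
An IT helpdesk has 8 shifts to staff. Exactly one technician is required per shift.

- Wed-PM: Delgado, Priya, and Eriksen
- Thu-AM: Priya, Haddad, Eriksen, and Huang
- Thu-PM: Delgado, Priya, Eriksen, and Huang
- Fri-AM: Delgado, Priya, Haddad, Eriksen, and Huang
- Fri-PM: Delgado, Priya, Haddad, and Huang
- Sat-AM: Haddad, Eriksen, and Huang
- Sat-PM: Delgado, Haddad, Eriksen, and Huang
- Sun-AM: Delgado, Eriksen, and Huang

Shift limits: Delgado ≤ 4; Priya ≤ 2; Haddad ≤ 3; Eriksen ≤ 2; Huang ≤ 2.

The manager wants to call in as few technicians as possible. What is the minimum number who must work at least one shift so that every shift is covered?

8 slots to fill and no one can take more than 4, so at least ⌈8/4⌉ = 2 technicians are needed.
Any 2 technicians together have capacity at most 4+3 = 7 < 8 slots, so 2 can never suffice.
Delgado, Priya, and Haddad alone can cover everything: Wed-PM→Delgado, Thu-AM→Priya, Thu-PM→Delgado, Fri-AM→Priya, Fri-PM→Haddad, Sat-AM→Haddad, Sat-PM→Delgado, Sun-AM→Delgado.

3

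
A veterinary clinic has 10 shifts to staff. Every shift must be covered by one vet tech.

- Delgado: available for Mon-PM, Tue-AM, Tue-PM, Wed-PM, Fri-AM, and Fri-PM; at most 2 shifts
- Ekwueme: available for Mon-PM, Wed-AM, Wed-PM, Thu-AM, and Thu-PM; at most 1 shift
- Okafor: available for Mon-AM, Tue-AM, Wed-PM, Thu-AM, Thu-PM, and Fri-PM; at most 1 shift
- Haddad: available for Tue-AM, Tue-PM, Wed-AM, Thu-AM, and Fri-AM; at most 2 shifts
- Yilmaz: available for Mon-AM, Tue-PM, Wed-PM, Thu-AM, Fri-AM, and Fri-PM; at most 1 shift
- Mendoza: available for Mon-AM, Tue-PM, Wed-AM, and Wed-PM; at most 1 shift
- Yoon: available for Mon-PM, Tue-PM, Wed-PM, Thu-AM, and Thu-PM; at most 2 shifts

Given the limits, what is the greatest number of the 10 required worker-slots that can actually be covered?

Total capacity across all vet techs is 2+1+1+2+1+1+2 = 10, and 10 slots are needed, so at most 10 can be filled.
An assignment achieving 10: Mon-AM→Okafor, Mon-PM→Delgado, Tue-AM→Delgado, Tue-PM→Haddad, Wed-AM→Ekwueme, Wed-PM→Mendoza, Thu-AM→Yoon, Thu-PM→Yoon, Fri-AM→Haddad, Fri-PM→Yilmaz.
Loads: Delgado 2/2, Ekwueme 1/1, Okafor 1/1, Haddad 2/2, Yilmaz 1/1, Mendoza 1/1, Yoon 2/2.

10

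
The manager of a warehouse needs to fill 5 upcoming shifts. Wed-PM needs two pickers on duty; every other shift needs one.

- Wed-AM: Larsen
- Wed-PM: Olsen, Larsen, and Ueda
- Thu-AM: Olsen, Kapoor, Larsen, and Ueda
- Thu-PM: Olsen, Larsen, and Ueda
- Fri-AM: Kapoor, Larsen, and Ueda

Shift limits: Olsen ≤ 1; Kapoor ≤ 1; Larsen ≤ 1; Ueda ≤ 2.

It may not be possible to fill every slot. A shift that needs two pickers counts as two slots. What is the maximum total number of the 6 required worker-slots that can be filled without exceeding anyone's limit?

Total capacity across all pickers is 1+1+1+2 = 5, and 6 slots are needed, so at most 5 can be filled.
An assignment achieving 5: Wed-AM→Larsen, Wed-PM→Olsen+Ueda, Thu-PM→Ueda, Fri-AM→Kapoor.
Loads: Olsen 1/1, Kapoor 1/1, Larsen 1/1, Ueda 2/2.

5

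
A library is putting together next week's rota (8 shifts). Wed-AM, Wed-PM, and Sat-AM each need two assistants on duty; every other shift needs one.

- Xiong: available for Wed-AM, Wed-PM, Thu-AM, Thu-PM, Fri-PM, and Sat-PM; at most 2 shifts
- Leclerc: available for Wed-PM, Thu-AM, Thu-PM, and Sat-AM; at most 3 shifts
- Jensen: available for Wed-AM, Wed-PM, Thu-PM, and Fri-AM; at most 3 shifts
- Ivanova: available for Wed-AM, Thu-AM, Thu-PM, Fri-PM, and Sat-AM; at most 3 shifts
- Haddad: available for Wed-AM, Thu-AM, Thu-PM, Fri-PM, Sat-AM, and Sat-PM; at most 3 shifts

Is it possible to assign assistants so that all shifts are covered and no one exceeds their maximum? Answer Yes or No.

Yes

Fri-AM can only be covered by Jensen, so that assignment is forced.
One valid schedule: Wed-AM→Jensen+Ivanova, Wed-PM→Xiong+Leclerc, Thu-AM→Leclerc, Thu-PM→Jensen, Fri-AM→Jensen, Fri-PM→Ivanova, Sat-AM→Leclerc+Ivanova, Sat-PM→Xiong.
Loads: Xiong 2/2, Leclerc 3/3, Jensen 3/3, Ivanova 3/3, Haddad 0/3 — all within limits.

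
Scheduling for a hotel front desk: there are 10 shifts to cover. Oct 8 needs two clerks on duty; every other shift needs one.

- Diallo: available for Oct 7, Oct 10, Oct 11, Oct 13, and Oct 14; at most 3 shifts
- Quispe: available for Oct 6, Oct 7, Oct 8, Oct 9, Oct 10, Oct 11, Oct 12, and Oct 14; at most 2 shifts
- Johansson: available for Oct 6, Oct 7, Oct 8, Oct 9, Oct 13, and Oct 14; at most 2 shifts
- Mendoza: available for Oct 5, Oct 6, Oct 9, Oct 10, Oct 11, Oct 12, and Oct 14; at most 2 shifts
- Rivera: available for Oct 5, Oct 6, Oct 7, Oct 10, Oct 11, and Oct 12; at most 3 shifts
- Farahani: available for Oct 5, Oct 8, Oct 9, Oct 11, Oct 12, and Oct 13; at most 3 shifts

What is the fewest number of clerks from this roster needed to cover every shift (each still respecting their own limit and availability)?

4

11 slots to fill and no one can take more than 3, so at least ⌈11/3⌉ = 4 clerks are needed.
Diallo, Quispe, Rivera, and Farahani alone can cover everything: Oct 5→Rivera, Oct 6→Quispe, Oct 7→Diallo, Oct 8→Quispe+Farahani, Oct 9→Farahani, Oct 10→Rivera, Oct 11→Farahani, Oct 12→Rivera, Oct 13→Diallo, Oct 14→Diallo.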